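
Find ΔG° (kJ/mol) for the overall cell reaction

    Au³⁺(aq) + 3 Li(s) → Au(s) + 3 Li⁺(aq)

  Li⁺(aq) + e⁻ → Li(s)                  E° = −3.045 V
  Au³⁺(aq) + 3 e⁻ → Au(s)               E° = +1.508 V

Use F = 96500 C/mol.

−1318 kJ/mol

In the reaction as written Au³⁺(aq) is reduced, so the Au³⁺/Au couple is the cathode and Li⁺/Li is the anode.
E°cell = +1.508 − (−3.045) = +4.553 V; balancing electrons gives n = 3.
ΔG° = −nFE°cell = −(3)(96500)(+4.553) J/mol = −1318 kJ/mol.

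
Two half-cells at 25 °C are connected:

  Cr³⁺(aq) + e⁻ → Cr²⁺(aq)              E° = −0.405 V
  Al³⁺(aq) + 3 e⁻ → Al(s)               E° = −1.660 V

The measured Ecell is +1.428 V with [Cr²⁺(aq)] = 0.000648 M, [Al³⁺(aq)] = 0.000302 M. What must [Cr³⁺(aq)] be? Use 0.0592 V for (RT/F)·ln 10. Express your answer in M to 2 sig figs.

The Cr³⁺/Cr²⁺ couple has the larger reduction potential, so it is the cathode: E°cell = −0.405 − (−1.660) = +1.255 V and n = 3.
From the Nernst equation, log Q = n(E° − E)/0.0592 = 3·(+1.255 − (+1.428))/0.0592 = −8.767.
The balanced reaction is 3 Cr³⁺(aq) + Al(s) → 3 Cr²⁺(aq) + Al³⁺(aq), so Q = ([Cr²⁺(aq)]^3·[Al³⁺(aq)]) / [Cr³⁺(aq)]^3.
Substituting the known concentrations and solving, log [Cr³⁺(aq)] = −1.439 and [Cr³⁺(aq)] = 0.036 M.

0.036 M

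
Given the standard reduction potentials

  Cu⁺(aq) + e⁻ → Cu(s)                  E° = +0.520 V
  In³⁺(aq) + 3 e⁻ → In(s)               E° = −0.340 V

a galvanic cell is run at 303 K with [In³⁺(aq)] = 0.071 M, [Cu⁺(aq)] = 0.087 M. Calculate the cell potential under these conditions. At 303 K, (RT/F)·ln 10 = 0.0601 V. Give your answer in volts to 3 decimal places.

Since E°(Cu⁺/Cu) > E°(In³⁺/In), Cu⁺/Cu serves as the cathode.
The standard potential is +0.520 − (−0.340) = +0.860 V and the balanced reaction transfers n = 3 electrons.
The balanced reaction is 3 Cu⁺(aq) + In(s) → 3 Cu(s) + In³⁺(aq), so Q = [In³⁺(aq)] / [Cu⁺(aq)]^3 = 108 and log Q = 2.033.
By the Nernst equation, E = +0.860 − (0.0601/3)·(2.033) = +0.819 V.

+0.819 V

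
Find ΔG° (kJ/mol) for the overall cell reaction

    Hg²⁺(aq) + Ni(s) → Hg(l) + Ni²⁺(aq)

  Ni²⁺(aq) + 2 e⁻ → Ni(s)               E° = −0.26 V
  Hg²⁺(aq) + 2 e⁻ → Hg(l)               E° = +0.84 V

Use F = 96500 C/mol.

In the reaction as written Hg²⁺(aq) is reduced, so the Hg²⁺/Hg couple is the cathode and Ni²⁺/Ni is the anode.
E°cell = +0.84 − (−0.26) = +1.10 V; balancing electrons gives n = 2.
ΔG° = −nFE°cell = −(2)(96500)(+1.10) J/mol = −212 kJ/mol.

−212 kJ/mol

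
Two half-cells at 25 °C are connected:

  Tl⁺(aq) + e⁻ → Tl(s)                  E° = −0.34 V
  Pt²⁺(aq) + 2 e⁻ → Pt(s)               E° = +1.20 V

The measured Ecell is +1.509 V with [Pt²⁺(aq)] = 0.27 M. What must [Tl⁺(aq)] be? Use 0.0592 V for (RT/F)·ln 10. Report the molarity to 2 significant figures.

1.7 M

With Pt²⁺/Pt at the cathode and Tl⁺/Tl at the anode, E°cell = +1.20 − (−0.34) = +1.54 V (n = 2).
From the Nernst equation, log Q = n(E° − E)/0.0592 = 2·(+1.54 − (+1.509))/0.0592 = 1.047.
For Pt²⁺(aq) + 2 Tl(s) → Pt(s) + 2 Tl⁺(aq), the reaction quotient is Q = [Tl⁺(aq)]^2 / [Pt²⁺(aq)].
Substituting the known concentrations and solving, log [Tl⁺(aq)] = 0.239 and [Tl⁺(aq)] = 1.7 M.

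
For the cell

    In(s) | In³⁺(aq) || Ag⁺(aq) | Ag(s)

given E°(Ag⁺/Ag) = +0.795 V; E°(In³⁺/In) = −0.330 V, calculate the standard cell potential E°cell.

+1.125 V

By convention the left-hand electrode in cell notation is the anode (oxidation) and the right-hand electrode is the cathode (reduction).
E°cell = E°(right) − E°(left) = +0.795 − (−0.330) = +1.125 V.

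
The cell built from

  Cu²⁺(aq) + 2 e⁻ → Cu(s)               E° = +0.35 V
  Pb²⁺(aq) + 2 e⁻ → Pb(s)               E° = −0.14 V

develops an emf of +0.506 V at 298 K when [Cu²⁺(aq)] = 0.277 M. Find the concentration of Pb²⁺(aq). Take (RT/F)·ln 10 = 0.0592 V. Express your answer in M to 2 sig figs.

Cu²⁺/Cu is the cathode (higher E°); E°cell = +0.35 − (−0.14) = +0.49 V with n = 2.
Rearranging E = E° − (0.0592/n)·log Q gives log Q = 2(+0.49 − (+0.506))/0.0592 = −0.541.
The balanced reaction is Cu²⁺(aq) + Pb(s) → Cu(s) + Pb²⁺(aq), so Q = [Pb²⁺(aq)] / [Cu²⁺(aq)].
Solving for the unknown gives log [Pb²⁺(aq)] = −1.099, so [Pb²⁺(aq)] ≈ 0.080 M.

0.080 M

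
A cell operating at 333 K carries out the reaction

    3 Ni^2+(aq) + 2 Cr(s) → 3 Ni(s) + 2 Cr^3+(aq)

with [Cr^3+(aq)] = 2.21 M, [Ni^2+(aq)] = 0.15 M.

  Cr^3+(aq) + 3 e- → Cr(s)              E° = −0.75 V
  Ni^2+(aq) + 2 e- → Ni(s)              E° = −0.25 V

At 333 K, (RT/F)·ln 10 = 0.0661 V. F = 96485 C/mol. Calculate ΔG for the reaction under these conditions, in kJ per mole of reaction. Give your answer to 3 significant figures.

E°cell = −0.25 − (−0.75) = +0.50 V; the balanced reaction transfers n = 6 electrons.
Here Q = [Cr^3+(aq)]^2 / [Ni^2+(aq)]^3 = 1.45×10^3 (log Q = 3.161), giving E = +0.50 − (0.0661/6)·(3.161) = +0.4652 V.
Finally ΔG = −nFE = −(6)(96485 C/mol)(+0.4652 V) = −269 kJ/mol.

−269 kJ/mol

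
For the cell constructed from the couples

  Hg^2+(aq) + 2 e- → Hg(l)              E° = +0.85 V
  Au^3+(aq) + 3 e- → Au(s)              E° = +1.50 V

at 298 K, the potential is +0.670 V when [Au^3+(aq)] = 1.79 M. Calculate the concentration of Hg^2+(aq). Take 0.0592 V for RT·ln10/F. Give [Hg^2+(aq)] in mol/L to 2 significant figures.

With Au³⁺/Au at the cathode and Hg²⁺/Hg at the anode, E°cell = +1.50 − (+0.85) = +0.65 V (n = 6).
Since E = E° − (0.0592/n)·log Q, log Q = n(E° − E)/0.0592 = −2.027.
For 2 Au^3+(aq) + 3 Hg(l) → 2 Au(s) + 3 Hg^2+(aq), the reaction quotient is Q = [Hg^2+(aq)]^3 / [Au^3+(aq)]^2.
Solving for the unknown gives log [Hg^2+(aq)] = −0.507, so [Hg^2+(aq)] ≈ 0.31 M.

0.31 M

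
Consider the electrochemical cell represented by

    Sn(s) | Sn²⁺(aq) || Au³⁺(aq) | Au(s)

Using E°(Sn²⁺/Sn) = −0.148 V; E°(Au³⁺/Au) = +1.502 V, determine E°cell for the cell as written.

+1.650 V

By convention the left-hand electrode in cell notation is the anode (oxidation) and the right-hand electrode is the cathode (reduction).
E°cell = E°(right) − E°(left) = +1.502 − (−0.148) = +1.650 V.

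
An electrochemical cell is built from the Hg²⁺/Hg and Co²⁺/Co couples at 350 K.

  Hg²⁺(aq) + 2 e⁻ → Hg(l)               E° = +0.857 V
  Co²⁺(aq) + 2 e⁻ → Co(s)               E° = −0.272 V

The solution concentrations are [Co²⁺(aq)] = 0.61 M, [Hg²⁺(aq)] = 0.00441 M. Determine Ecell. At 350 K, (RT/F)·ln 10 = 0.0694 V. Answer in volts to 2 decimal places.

Since E°(Hg²⁺/Hg) > E°(Co²⁺/Co), Hg²⁺/Hg serves as the cathode.
The standard potential is +0.857 − (−0.272) = +1.129 V and the balanced reaction transfers n = 2 electrons.
For the overall reaction Hg²⁺(aq) + Co(s) → Hg(l) + Co²⁺(aq), Q = [Co²⁺(aq)] / [Hg²⁺(aq)] = 138, giving log Q = 2.141.
By the Nernst equation, E = +1.129 − (0.0694/2)·(2.141) = +1.05 V.

+1.05 V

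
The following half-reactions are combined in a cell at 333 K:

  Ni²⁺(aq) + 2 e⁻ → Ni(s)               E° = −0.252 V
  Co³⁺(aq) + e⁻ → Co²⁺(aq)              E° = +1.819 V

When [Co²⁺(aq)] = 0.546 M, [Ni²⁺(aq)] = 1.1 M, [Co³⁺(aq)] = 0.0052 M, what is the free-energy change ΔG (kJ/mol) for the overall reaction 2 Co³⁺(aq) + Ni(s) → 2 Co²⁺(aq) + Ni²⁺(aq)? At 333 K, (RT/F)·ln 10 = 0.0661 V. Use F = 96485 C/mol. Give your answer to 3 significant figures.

The standard cell potential is +1.819 − (−0.252) = +2.071 V, with n = 2 electrons in the balanced equation.
Here Q = ([Co²⁺(aq)]^2·[Ni²⁺(aq)]) / [Co³⁺(aq)]^2 = 1.21×10^4 (log Q = 4.084), giving E = +2.071 − (0.0661/2)·(4.084) = +1.9360 V.
Finally ΔG = −nFE = −(2)(96485 C/mol)(+1.9360 V) = −374 kJ/mol.

−374 kJ/mol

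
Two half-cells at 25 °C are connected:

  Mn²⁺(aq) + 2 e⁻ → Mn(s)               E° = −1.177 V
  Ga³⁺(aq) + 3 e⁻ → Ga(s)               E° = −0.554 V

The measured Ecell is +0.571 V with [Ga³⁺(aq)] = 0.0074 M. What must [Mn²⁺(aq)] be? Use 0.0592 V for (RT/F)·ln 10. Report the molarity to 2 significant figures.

2.2 M

With Ga³⁺/Ga at the cathode and Mn²⁺/Mn at the anode, E°cell = −0.554 − (−1.177) = +0.623 V (n = 6).
Since E = E° − (0.0592/n)·log Q, log Q = n(E° − E)/0.0592 = 5.270.
For 2 Ga³⁺(aq) + 3 Mn(s) → 2 Ga(s) + 3 Mn²⁺(aq), the reaction quotient is Q = [Mn²⁺(aq)]^3 / [Ga³⁺(aq)]^2.
Solving for the unknown gives log [Mn²⁺(aq)] = 0.336, so [Mn²⁺(aq)] ≈ 2.2 M.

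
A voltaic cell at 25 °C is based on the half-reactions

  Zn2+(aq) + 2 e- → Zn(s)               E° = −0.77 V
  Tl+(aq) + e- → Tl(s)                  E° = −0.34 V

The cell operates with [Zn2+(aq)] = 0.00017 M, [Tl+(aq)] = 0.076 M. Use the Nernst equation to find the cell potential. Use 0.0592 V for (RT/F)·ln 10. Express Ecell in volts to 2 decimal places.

+0.48 V

The Tl⁺/Tl couple has the more positive E°, so it is the cathode; Zn²⁺/Zn is the anode.
E°cell = −0.34 − (−0.77) = +0.43 V, with n = 2 electrons transferred.
Balancing gives 2 Tl+(aq) + Zn(s) → 2 Tl(s) + Zn2+(aq); hence Q = [Zn2+(aq)] / [Tl+(aq)]^2 = 0.0294 (log Q = −1.531).
Applying E = E° − (RT ln10/nF)·log Q gives +0.43 − (0.0592/2)(−1.531) = +0.48 V.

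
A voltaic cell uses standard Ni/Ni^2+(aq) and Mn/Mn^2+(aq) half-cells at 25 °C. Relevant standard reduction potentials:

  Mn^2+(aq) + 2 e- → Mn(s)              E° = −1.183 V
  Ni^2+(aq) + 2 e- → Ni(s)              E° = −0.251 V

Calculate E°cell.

+0.932 V

Of the two couples in this cell, the one with the more positive reduction potential is reduced at the cathode: here that is Ni²⁺/Ni (−0.251 V); Mn²⁺/Mn (−1.183 V) is the anode.
E°cell = E°(cathode) − E°(anode) = −0.251 − (−1.183) = +0.932 V.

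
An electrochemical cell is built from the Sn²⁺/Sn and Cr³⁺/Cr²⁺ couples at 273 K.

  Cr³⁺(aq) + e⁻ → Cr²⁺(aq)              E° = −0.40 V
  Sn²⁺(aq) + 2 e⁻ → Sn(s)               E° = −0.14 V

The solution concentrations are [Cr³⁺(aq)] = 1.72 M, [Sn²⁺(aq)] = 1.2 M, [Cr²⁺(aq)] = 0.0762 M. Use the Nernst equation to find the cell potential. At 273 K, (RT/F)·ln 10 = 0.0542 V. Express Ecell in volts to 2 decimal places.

+0.19 V

The Sn²⁺/Sn couple has the more positive E°, so it is the cathode; Cr³⁺/Cr²⁺ is the anode.
E°cell = E°cat − E°an = −0.14 − (−0.40) = +0.26 V; n = 2.
Balancing gives Sn²⁺(aq) + 2 Cr²⁺(aq) → Sn(s) + 2 Cr³⁺(aq); hence Q = [Cr³⁺(aq)]^2 / ([Sn²⁺(aq)]·[Cr²⁺(aq)]^2) = 425 (log Q = 2.628).
Applying E = E° − (RT ln10/nF)·log Q gives +0.26 − (0.0542/2)(2.628) = +0.19 V.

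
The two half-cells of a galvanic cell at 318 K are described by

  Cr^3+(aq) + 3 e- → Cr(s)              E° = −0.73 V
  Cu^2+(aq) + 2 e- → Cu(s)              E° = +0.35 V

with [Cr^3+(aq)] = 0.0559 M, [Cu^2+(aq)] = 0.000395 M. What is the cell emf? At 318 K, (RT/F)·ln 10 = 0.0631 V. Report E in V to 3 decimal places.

Cu²⁺/Cu is reduced (cathode, E° = +0.35 V) and Cr³⁺/Cr is oxidized (anode).
The standard potential is +0.35 − (−0.73) = +1.08 V and the balanced reaction transfers n = 6 electrons.
For the overall reaction 3 Cu^2+(aq) + 2 Cr(s) → 3 Cu(s) + 2 Cr^3+(aq), Q = [Cr^3+(aq)]^2 / [Cu^2+(aq)]^3 = 5.07×10^7, giving log Q = 7.705.
E = E° − (0.0631/n)·log Q = +1.08 − (0.0631/6)(7.705) = +0.999 V.

+0.999 V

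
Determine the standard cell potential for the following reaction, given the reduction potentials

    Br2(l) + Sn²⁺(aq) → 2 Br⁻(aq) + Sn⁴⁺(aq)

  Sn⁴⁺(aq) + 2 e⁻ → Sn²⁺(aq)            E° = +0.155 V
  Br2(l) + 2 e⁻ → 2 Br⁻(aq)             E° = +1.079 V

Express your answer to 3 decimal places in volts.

+0.924 V

In the reaction as written, Br2(l) is reduced (cathode) and Sn⁴⁺(aq) is produced by oxidation at the anode.
E°cell = E°(cathode) − E°(anode) = +1.079 − (+0.155) = +0.924 V.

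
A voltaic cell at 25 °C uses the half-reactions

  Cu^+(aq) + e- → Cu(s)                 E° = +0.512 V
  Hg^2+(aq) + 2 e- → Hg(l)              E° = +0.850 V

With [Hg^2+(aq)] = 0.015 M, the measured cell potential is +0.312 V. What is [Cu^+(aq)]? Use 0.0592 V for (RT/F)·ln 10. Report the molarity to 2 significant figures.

0.34 M

Hg²⁺/Hg is the cathode (higher E°); E°cell = +0.850 − (+0.512) = +0.338 V with n = 2.
From the Nernst equation, log Q = n(E° − E)/0.0592 = 2·(+0.338 − (+0.312))/0.0592 = 0.878.
Balancing electrons gives Hg^2+(aq) + 2 Cu(s) → Hg(l) + 2 Cu^+(aq); thus Q = [Cu^+(aq)]^2 / [Hg^2+(aq)].
Isolating [Cu^+(aq)] in Q = 10^{0.878} yields log [Cu^+(aq)] = −0.473, i.e. 0.34 M.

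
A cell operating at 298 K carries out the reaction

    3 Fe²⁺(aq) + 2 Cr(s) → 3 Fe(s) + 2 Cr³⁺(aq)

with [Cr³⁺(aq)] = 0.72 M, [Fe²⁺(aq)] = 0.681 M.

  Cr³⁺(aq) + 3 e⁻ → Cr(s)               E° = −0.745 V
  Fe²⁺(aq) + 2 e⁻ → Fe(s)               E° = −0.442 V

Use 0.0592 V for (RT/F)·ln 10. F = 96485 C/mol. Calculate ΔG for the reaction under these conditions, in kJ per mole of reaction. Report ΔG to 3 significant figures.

−174 kJ/mol

With Fe²⁺/Fe reduced at the cathode, E°cell = −0.442 − (−0.745) = +0.303 V and n = 6.
Q = [Cr³⁺(aq)]^2 / [Fe²⁺(aq)]^3 = 1.64, so log Q = 0.215 and E = +0.303 − (0.0592/6)(0.215) = +0.3009 V.
Then ΔG = −nFE = −6 × 96485 × +0.3009 J/mol = −174 kJ/mol.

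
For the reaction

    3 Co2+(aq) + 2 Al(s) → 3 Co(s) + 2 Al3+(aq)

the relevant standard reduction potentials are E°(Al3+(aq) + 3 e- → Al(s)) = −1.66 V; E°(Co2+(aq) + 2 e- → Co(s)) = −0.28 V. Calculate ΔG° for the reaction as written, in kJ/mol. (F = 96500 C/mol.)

−799 kJ/mol

In the reaction as written Co2+(aq) is reduced, so the Co²⁺/Co couple is the cathode and Al³⁺/Al is the anode.
E°cell = −0.28 − (−1.66) = +1.38 V; balancing electrons gives n = 6.
ΔG° = −nFE°cell = −(6)(96500)(+1.38) J/mol = −799 kJ/mol.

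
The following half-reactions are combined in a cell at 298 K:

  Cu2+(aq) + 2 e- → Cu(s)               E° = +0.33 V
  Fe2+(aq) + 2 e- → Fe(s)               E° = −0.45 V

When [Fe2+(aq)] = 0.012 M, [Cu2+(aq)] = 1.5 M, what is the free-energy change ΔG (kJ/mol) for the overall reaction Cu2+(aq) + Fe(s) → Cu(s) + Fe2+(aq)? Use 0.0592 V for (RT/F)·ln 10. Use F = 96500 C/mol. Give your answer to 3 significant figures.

The standard cell potential is +0.33 − (−0.45) = +0.78 V, with n = 2 electrons in the balanced equation.
The reaction quotient is [Fe2+(aq)] / [Cu2+(aq)] = 0.008; by Nernst, E = +0.78 − (0.0592/2)(−2.097) = +0.8421 V.
Then ΔG = −nFE = −2 × 96500 × +0.8421 J/mol = −163 kJ/mol.

−163 kJ/mol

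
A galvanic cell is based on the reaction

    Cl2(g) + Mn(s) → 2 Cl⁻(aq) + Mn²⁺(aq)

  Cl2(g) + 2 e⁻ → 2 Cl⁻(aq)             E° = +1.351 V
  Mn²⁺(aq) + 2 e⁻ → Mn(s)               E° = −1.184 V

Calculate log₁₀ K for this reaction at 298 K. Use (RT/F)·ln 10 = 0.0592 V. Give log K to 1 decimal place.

log K = 85.6

The Cl₂/Cl⁻ couple is reduced (cathode); E°cell = +1.351 − (−1.184) = +2.535 V with n = 2.
At equilibrium E = 0, so log K = nE°cell / 0.0592 = (2)(+2.535) / 0.0592 = 85.6.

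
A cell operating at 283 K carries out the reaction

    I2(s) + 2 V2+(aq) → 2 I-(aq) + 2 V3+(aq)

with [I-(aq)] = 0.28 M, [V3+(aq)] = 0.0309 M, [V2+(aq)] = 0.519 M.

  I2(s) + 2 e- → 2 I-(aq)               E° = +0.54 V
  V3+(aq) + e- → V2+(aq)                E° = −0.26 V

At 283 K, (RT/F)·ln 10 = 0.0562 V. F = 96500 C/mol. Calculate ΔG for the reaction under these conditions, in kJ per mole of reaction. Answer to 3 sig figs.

With I₂/I⁻ reduced at the cathode, E°cell = +0.54 − (−0.26) = +0.80 V and n = 2.
The reaction quotient is ([I-(aq)]^2·[V3+(aq)]^2) / [V2+(aq)]^2 = 0.000278; by Nernst, E = +0.80 − (0.0562/2)(−3.556) = +0.8999 V.
Finally ΔG = −nFE = −(2)(96500 C/mol)(+0.8999 V) = −174 kJ/mol.

−174 kJ/mol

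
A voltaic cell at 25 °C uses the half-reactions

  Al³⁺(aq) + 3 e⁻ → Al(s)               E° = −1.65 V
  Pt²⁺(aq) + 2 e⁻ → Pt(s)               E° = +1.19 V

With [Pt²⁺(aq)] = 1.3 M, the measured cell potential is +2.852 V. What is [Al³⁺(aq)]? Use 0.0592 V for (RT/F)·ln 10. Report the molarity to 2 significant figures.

With Pt²⁺/Pt at the cathode and Al³⁺/Al at the anode, E°cell = +1.19 − (−1.65) = +2.84 V (n = 6).
Since E = E° − (0.0592/n)·log Q, log Q = n(E° − E)/0.0592 = −1.216.
The balanced reaction is 3 Pt²⁺(aq) + 2 Al(s) → 3 Pt(s) + 2 Al³⁺(aq), so Q = [Al³⁺(aq)]^2 / [Pt²⁺(aq)]^3.
Solving for the unknown gives log [Al³⁺(aq)] = −0.437, so [Al³⁺(aq)] ≈ 0.37 M.

0.37 M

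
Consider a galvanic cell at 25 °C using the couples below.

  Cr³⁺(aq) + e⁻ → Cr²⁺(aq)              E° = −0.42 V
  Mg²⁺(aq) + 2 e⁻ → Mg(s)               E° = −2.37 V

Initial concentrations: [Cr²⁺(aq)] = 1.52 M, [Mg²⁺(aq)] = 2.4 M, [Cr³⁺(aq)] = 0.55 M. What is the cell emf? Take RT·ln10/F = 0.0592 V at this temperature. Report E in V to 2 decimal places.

+1.91 V

Since E°(Cr³⁺/Cr²⁺) > E°(Mg²⁺/Mg), Cr³⁺/Cr²⁺ serves as the cathode.
E°cell = −0.42 − (−2.37) = +1.95 V, with n = 2 electrons transferred.
The balanced reaction is 2 Cr³⁺(aq) + Mg(s) → 2 Cr²⁺(aq) + Mg²⁺(aq), so Q = ([Cr²⁺(aq)]^2·[Mg²⁺(aq)]) / [Cr³⁺(aq)]^2 = 18.3 and log Q = 1.263.
Applying E = E° − (RT ln10/nF)·log Q gives +1.95 − (0.0592/2)(1.263) = +1.91 V.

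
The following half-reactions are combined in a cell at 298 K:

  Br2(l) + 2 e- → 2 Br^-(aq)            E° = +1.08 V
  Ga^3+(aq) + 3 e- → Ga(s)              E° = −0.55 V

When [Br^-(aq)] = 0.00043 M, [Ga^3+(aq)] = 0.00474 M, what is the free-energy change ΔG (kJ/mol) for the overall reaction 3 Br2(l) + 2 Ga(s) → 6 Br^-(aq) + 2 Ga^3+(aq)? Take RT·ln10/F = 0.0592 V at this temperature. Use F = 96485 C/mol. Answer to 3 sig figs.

With Br₂/Br⁻ reduced at the cathode, E°cell = +1.08 − (−0.55) = +1.63 V and n = 6.
Here Q = [Br^-(aq)]^6·[Ga^3+(aq)]^2 = 1.42×10^−25 (log Q = −24.848), giving E = +1.63 − (0.0592/6)·(−24.848) = +1.8752 V.
Then ΔG = −nFE = −6 × 96485 × +1.8752 J/mol = −1090 kJ/mol.

−1090 kJ/mol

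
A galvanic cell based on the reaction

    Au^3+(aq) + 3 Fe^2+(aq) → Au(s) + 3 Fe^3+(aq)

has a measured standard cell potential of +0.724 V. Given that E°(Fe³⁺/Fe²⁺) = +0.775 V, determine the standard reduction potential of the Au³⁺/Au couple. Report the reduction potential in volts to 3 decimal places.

In the reaction as written the Au³⁺/Au couple is reduced (cathode) and Fe³⁺/Fe²⁺ is oxidized (anode), so E°cell = E°(Au³⁺/Au) − E°(Fe³⁺/Fe²⁺).
E°(Au³⁺/Au) = E°cell + E°(anode) = +0.724 + (+0.775) = +1.499 V.

+1.499 V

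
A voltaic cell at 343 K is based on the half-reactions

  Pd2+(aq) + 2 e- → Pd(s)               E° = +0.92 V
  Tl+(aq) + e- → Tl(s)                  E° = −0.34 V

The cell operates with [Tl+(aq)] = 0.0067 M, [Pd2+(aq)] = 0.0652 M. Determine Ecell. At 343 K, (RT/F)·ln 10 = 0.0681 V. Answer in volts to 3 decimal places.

+1.368 V

Pd²⁺/Pd is reduced (cathode, E° = +0.92 V) and Tl⁺/Tl is oxidized (anode).
E°cell = E°cat − E°an = +0.92 − (−0.34) = +1.26 V; n = 2.
The balanced reaction is Pd2+(aq) + 2 Tl(s) → Pd(s) + 2 Tl+(aq), so Q = [Tl+(aq)]^2 / [Pd2+(aq)] = 0.000688 and log Q = −3.162.
E = E° − (0.0681/n)·log Q = +1.26 − (0.0681/2)(−3.162) = +1.368 V.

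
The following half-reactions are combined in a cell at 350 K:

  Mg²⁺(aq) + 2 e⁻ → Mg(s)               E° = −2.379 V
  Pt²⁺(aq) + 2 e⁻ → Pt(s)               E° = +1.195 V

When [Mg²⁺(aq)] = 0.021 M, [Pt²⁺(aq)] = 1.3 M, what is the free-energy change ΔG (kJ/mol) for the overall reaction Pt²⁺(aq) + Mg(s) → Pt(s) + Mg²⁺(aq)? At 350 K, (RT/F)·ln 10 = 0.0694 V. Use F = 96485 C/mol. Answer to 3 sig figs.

With Pt²⁺/Pt reduced at the cathode, E°cell = +1.195 − (−2.379) = +3.574 V and n = 2.
Here Q = [Mg²⁺(aq)] / [Pt²⁺(aq)] = 0.0162 (log Q = −1.792), giving E = +3.574 − (0.0694/2)·(−1.792) = +3.6362 V.
ΔG = −nFE = −(2)(96485)(+3.6362) J/mol = −702 kJ/mol.

−702 kJ/mol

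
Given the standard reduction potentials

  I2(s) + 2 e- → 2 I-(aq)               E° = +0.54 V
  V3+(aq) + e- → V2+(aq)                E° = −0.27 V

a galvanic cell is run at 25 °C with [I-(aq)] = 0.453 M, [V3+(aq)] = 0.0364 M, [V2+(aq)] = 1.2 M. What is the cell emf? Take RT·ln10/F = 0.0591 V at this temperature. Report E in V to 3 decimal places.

+0.920 V

I₂/I⁻ is reduced (cathode, E° = +0.54 V) and V³⁺/V²⁺ is oxidized (anode).
E°cell = E°cat − E°an = +0.54 − (−0.27) = +0.81 V; n = 2.
For the overall reaction I2(s) + 2 V2+(aq) → 2 I-(aq) + 2 V3+(aq), Q = ([I-(aq)]^2·[V3+(aq)]^2) / [V2+(aq)]^2 = 0.000189, giving log Q = −3.724.
Applying E = E° − (RT ln10/nF)·log Q gives +0.81 − (0.0591/2)(−3.724) = +0.920 V.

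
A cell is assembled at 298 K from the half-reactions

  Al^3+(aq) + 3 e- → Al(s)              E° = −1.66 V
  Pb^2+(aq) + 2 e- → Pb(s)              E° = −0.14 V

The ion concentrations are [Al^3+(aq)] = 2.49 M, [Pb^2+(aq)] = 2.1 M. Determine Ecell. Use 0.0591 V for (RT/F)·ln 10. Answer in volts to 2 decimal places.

+1.52 V

Pb²⁺/Pb is reduced (cathode, E° = −0.14 V) and Al³⁺/Al is oxidized (anode).
The standard potential is −0.14 − (−1.66) = +1.52 V and the balanced reaction transfers n = 6 electrons.
Balancing gives 3 Pb^2+(aq) + 2 Al(s) → 3 Pb(s) + 2 Al^3+(aq); hence Q = [Al^3+(aq)]^2 / [Pb^2+(aq)]^3 = 0.669 (log Q = −0.174).
By the Nernst equation, E = +1.52 − (0.0591/6)·(−0.174) = +1.52 V.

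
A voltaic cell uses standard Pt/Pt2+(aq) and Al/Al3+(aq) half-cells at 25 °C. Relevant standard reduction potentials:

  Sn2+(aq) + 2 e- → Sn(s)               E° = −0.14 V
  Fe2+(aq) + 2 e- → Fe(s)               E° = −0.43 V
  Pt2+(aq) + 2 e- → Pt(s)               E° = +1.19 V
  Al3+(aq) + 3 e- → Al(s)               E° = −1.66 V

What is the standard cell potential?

+2.85 V

Of the two couples in this cell, the one with the more positive reduction potential is reduced at the cathode: here that is Pt²⁺/Pt (+1.19 V); Al³⁺/Al (−1.66 V) is the anode.
E°cell = E°(cathode) − E°(anode) = +1.19 − (−1.66) = +2.85 V.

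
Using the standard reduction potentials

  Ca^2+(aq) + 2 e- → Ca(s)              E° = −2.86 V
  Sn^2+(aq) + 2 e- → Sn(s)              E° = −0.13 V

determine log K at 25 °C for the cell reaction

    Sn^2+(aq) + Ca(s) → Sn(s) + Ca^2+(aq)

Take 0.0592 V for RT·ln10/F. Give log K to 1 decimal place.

The Sn²⁺/Sn couple is reduced (cathode); E°cell = −0.13 − (−2.86) = +2.73 V with n = 2.
At equilibrium E = 0, so log K = nE°cell / 0.0592 = (2)(+2.73) / 0.0592 = 92.2.

log K = 92.2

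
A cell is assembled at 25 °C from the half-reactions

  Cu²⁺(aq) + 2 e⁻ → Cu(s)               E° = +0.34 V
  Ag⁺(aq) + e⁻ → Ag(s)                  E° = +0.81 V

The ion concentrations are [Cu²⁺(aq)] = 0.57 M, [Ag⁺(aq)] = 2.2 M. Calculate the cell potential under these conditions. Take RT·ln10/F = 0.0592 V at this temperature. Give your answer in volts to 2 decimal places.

+0.50 V

Ag⁺/Ag is reduced (cathode, E° = +0.81 V) and Cu²⁺/Cu is oxidized (anode).
E°cell = +0.81 − (+0.34) = +0.47 V, with n = 2 electrons transferred.
Balancing gives 2 Ag⁺(aq) + Cu(s) → 2 Ag(s) + Cu²⁺(aq); hence Q = [Cu²⁺(aq)] / [Ag⁺(aq)]^2 = 0.118 (log Q = −0.929).
By the Nernst equation, E = +0.47 − (0.0592/2)·(−0.929) = +0.50 V.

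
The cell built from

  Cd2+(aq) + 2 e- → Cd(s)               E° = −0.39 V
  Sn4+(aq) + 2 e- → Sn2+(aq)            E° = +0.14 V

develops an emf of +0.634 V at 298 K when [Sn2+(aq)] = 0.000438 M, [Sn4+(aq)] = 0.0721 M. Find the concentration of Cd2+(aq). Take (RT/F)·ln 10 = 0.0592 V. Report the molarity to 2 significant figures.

The Sn⁴⁺/Sn²⁺ couple has the larger reduction potential, so it is the cathode: E°cell = +0.14 − (−0.39) = +0.53 V and n = 2.
Since E = E° − (0.0592/n)·log Q, log Q = n(E° − E)/0.0592 = −3.514.
Balancing electrons gives Sn4+(aq) + Cd(s) → Sn2+(aq) + Cd2+(aq); thus Q = ([Sn2+(aq)]·[Cd2+(aq)]) / [Sn4+(aq)].
Solving for the unknown gives log [Cd2+(aq)] = −1.298, so [Cd2+(aq)] ≈ 0.050 M.

0.050 M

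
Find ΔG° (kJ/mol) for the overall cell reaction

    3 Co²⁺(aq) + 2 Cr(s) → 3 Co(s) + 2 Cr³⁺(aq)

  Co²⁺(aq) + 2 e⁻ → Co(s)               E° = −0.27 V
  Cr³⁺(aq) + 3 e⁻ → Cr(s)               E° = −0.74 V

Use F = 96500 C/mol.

−272 kJ/mol

In the reaction as written Co²⁺(aq) is reduced, so the Co²⁺/Co couple is the cathode and Cr³⁺/Cr is the anode.
E°cell = −0.27 − (−0.74) = +0.47 V; balancing electrons gives n = 6.
ΔG° = −nFE°cell = −(6)(96500)(+0.47) J/mol = −272 kJ/mol.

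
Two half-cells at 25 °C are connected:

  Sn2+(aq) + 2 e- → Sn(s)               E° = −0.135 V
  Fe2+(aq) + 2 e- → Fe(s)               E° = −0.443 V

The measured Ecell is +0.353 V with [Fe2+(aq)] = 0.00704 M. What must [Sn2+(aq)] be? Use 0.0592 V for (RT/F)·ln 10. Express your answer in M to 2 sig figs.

With Sn²⁺/Sn at the cathode and Fe²⁺/Fe at the anode, E°cell = −0.135 − (−0.443) = +0.308 V (n = 2).
From the Nernst equation, log Q = n(E° − E)/0.0592 = 2·(+0.308 − (+0.353))/0.0592 = −1.520.
For Sn2+(aq) + Fe(s) → Sn(s) + Fe2+(aq), the reaction quotient is Q = [Fe2+(aq)] / [Sn2+(aq)].
Isolating [Sn2+(aq)] in Q = 10^{−1.520} yields log [Sn2+(aq)] = −0.632, i.e. 0.23 M.

0.23 M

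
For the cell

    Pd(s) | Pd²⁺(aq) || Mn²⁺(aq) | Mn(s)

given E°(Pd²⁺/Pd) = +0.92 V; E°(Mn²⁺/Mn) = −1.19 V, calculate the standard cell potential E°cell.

By convention the left-hand electrode in cell notation is the anode (oxidation) and the right-hand electrode is the cathode (reduction).
E°cell = E°(right) − E°(left) = −1.19 − (+0.92) = −2.11 V.
The negative sign shows that, as written, the cell would require an external voltage to drive the reaction.

−2.11 V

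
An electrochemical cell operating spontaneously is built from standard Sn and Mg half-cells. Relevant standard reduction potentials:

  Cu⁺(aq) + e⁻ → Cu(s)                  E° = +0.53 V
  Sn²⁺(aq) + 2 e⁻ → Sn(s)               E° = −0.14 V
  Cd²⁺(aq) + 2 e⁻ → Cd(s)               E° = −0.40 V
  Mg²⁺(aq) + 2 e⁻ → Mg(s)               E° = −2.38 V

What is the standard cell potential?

Of the two couples in this cell, the one with the more positive reduction potential is reduced at the cathode: here that is Sn²⁺/Sn (−0.14 V); Mg²⁺/Mg (−2.38 V) is the anode.
E°cell = E°(cathode) − E°(anode) = −0.14 − (−2.38) = +2.24 V.

+2.24 V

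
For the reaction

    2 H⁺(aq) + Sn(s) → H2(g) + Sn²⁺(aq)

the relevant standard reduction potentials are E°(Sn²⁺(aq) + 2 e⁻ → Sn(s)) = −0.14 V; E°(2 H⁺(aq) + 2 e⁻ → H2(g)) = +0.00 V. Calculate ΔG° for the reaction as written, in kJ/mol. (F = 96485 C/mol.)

−27.0 kJ/mol

In the reaction as written H⁺(aq) is reduced, so the 2H⁺/H₂ couple is the cathode and Sn²⁺/Sn is the anode.
E°cell = +0.00 − (−0.14) = +0.14 V; balancing electrons gives n = 2.
ΔG° = −nFE°cell = −(2)(96485)(+0.14) J/mol = −27.0 kJ/mol.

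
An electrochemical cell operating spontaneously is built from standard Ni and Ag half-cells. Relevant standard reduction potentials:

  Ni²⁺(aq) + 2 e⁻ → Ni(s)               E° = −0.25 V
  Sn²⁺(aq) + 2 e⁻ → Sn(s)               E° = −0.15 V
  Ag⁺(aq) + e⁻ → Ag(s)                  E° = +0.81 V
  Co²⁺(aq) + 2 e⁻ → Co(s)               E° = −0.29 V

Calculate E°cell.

+1.06 V

Of the two couples in this cell, the one with the more positive reduction potential is reduced at the cathode: here that is Ag⁺/Ag (+0.81 V); Ni²⁺/Ni (−0.25 V) is the anode.
E°cell = E°(cathode) − E°(anode) = +0.81 − (−0.25) = +1.06 V.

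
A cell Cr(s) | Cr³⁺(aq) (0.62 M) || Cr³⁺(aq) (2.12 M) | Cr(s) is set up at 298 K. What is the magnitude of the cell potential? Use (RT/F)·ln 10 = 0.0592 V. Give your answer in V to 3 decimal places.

0.011 V

For a concentration cell E°cell = 0, since both electrodes use the same couple.
The compartment with the higher Cr³⁺(aq) concentration (2.12 M) acts as the cathode; ions are reduced there and produced at the dilute (0.62 M) anode.
With n = 3, Ecell = −(0.0592/3)·log([dilute]/[conc]) = −(0.0592/3)·log(0.62/2.12) = +0.011 V.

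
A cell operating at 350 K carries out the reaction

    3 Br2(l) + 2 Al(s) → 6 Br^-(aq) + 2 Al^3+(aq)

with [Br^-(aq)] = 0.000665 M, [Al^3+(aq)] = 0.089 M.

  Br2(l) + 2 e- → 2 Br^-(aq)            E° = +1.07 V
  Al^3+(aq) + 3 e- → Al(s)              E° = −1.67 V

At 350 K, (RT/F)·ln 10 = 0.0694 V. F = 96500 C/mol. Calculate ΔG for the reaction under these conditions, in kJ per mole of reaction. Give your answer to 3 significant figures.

−1730 kJ/mol

With Br₂/Br⁻ reduced at the cathode, E°cell = +1.07 − (−1.67) = +2.74 V and n = 6.
The reaction quotient is [Br^-(aq)]^6·[Al^3+(aq)]^2 = 6.85×10^−22; by Nernst, E = +2.74 − (0.0694/6)(−21.164) = +2.9848 V.
Then ΔG = −nFE = −6 × 96500 × +2.9848 J/mol = −1730 kJ/mol.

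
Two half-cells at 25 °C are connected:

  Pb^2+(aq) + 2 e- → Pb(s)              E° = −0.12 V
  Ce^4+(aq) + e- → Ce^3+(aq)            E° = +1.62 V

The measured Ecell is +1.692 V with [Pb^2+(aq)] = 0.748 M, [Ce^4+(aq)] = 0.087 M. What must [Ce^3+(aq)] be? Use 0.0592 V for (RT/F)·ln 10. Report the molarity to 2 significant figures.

Ce⁴⁺/Ce³⁺ is the cathode (higher E°); E°cell = +1.62 − (−0.12) = +1.74 V with n = 2.
Since E = E° − (0.0592/n)·log Q, log Q = n(E° − E)/0.0592 = 1.622.
For 2 Ce^4+(aq) + Pb(s) → 2 Ce^3+(aq) + Pb^2+(aq), the reaction quotient is Q = ([Ce^3+(aq)]^2·[Pb^2+(aq)]) / [Ce^4+(aq)]^2.
Solving for the unknown gives log [Ce^3+(aq)] = −0.186, so [Ce^3+(aq)] ≈ 0.65 M.

0.65 M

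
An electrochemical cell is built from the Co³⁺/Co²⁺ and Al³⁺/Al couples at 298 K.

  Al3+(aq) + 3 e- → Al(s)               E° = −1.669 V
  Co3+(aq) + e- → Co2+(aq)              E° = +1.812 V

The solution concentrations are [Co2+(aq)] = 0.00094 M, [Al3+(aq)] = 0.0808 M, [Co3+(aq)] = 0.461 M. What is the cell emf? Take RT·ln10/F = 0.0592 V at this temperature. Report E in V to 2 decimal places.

+3.66 V

Since E°(Co³⁺/Co²⁺) > E°(Al³⁺/Al), Co³⁺/Co²⁺ serves as the cathode.
E°cell = +1.812 − (−1.669) = +3.481 V, with n = 3 electrons transferred.
The balanced reaction is 3 Co3+(aq) + Al(s) → 3 Co2+(aq) + Al3+(aq), so Q = ([Co2+(aq)]^3·[Al3+(aq)]) / [Co3+(aq)]^3 = 6.85×10^−10 and log Q = −9.164.
E = E° − (0.0592/n)·log Q = +3.481 − (0.0592/3)(−9.164) = +3.66 V.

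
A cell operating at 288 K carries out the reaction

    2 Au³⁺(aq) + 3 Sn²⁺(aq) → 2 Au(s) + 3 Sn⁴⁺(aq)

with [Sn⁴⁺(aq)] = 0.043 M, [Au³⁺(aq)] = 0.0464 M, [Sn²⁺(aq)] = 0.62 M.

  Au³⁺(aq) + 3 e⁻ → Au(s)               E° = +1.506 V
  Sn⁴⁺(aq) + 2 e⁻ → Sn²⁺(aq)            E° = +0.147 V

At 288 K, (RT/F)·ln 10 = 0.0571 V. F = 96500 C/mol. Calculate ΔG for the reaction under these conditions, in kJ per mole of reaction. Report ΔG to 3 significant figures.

E°cell = +1.506 − (+0.147) = +1.359 V; the balanced reaction transfers n = 6 electrons.
The reaction quotient is [Sn⁴⁺(aq)]^3 / ([Au³⁺(aq)]^2·[Sn²⁺(aq)]^3) = 0.155; by Nernst, E = +1.359 − (0.0571/6)(−0.810) = +1.3667 V.
Finally ΔG = −nFE = −(6)(96500 C/mol)(+1.3667 V) = −791 kJ/mol.

−791 kJ/mol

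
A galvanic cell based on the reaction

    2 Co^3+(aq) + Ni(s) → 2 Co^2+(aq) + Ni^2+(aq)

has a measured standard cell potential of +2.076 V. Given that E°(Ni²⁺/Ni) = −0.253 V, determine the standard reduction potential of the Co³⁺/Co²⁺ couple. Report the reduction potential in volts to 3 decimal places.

In the reaction as written the Co³⁺/Co²⁺ couple is reduced (cathode) and Ni²⁺/Ni is oxidized (anode), so E°cell = E°(Co³⁺/Co²⁺) − E°(Ni²⁺/Ni).
E°(Co³⁺/Co²⁺) = E°cell + E°(anode) = +2.076 + (−0.253) = +1.823 V.

+1.823 V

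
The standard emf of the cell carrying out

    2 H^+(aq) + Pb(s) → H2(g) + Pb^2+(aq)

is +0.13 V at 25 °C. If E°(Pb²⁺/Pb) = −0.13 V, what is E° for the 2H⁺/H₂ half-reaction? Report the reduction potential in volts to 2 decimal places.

In the reaction as written the 2H⁺/H₂ couple is reduced (cathode) and Pb²⁺/Pb is oxidized (anode), so E°cell = E°(2H⁺/H₂) − E°(Pb²⁺/Pb).
E°(2H⁺/H₂) = E°cell + E°(anode) = +0.13 + (−0.13) = +0.00 V.

+0.00 V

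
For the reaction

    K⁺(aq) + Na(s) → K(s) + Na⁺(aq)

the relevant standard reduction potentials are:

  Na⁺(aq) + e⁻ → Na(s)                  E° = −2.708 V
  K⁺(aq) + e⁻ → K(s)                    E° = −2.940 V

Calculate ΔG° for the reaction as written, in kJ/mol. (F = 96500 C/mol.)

In the reaction as written K⁺(aq) is reduced, so the K⁺/K couple is the cathode and Na⁺/Na is the anode.
E°cell = −2.940 − (−2.708) = −0.232 V; balancing electrons gives n = 1.
ΔG° = −nFE°cell = −(1)(96500)(−0.232) J/mol = +22.4 kJ/mol.

+22.4 kJ/mol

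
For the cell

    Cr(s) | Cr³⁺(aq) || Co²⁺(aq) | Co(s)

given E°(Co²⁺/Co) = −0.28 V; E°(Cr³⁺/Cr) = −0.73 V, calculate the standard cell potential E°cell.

By convention the left-hand electrode in cell notation is the anode (oxidation) and the right-hand electrode is the cathode (reduction).
E°cell = E°(right) − E°(left) = −0.28 − (−0.73) = +0.45 V.

+0.45 V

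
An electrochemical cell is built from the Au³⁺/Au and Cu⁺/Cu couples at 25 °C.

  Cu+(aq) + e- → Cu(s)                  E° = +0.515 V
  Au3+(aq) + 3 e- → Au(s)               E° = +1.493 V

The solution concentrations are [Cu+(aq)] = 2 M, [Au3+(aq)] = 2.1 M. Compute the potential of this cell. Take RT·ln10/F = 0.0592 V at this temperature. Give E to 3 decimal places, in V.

Since E°(Au³⁺/Au) > E°(Cu⁺/Cu), Au³⁺/Au serves as the cathode.
The standard potential is +1.493 − (+0.515) = +0.978 V and the balanced reaction transfers n = 3 electrons.
For the overall reaction Au3+(aq) + 3 Cu(s) → Au(s) + 3 Cu+(aq), Q = [Cu+(aq)]^3 / [Au3+(aq)] = 3.81, giving log Q = 0.581.
E = E° − (0.0592/n)·log Q = +0.978 − (0.0592/3)(0.581) = +0.967 V.

+0.967 V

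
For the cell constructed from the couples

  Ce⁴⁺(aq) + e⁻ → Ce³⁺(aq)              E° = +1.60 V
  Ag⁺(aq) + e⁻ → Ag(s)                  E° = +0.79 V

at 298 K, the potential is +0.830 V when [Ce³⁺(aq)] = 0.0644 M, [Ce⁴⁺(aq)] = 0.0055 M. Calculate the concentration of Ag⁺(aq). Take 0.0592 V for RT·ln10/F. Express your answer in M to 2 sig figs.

0.039 M

The Ce⁴⁺/Ce³⁺ couple has the larger reduction potential, so it is the cathode: E°cell = +1.60 − (+0.79) = +0.81 V and n = 1.
Rearranging E = E° − (0.0592/n)·log Q gives log Q = 1(+0.81 − (+0.830))/0.0592 = −0.338.
For Ce⁴⁺(aq) + Ag(s) → Ce³⁺(aq) + Ag⁺(aq), the reaction quotient is Q = ([Ce³⁺(aq)]·[Ag⁺(aq)]) / [Ce⁴⁺(aq)].
Isolating [Ag⁺(aq)] in Q = 10^{−0.338} yields log [Ag⁺(aq)] = −1.407, i.e. 0.039 M.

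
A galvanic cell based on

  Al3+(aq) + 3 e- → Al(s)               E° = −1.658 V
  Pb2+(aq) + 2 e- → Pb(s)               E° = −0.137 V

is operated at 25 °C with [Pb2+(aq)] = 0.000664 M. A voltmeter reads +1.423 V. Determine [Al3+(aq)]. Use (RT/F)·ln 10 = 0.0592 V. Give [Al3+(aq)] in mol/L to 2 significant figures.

1.6 M

The Pb²⁺/Pb couple has the larger reduction potential, so it is the cathode: E°cell = −0.137 − (−1.658) = +1.521 V and n = 6.
Since E = E° − (0.0592/n)·log Q, log Q = n(E° − E)/0.0592 = 9.932.
The balanced reaction is 3 Pb2+(aq) + 2 Al(s) → 3 Pb(s) + 2 Al3+(aq), so Q = [Al3+(aq)]^2 / [Pb2+(aq)]^3.
Substituting the known concentrations and solving, log [Al3+(aq)] = 0.199 and [Al3+(aq)] = 1.6 M.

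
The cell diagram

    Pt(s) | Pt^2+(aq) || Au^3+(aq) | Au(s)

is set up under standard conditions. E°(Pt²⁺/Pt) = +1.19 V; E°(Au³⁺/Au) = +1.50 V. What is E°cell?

By convention the left-hand electrode in cell notation is the anode (oxidation) and the right-hand electrode is the cathode (reduction).
E°cell = E°(right) − E°(left) = +1.50 − (+1.19) = +0.31 V.

+0.31 V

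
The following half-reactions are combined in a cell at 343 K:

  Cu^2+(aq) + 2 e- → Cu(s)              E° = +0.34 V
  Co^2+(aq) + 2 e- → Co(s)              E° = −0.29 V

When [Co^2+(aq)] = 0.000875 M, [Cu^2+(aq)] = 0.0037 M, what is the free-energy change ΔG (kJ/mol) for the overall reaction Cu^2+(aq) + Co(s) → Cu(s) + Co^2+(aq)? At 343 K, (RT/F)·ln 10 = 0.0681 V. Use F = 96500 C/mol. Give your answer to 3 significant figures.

−126 kJ/mol

E°cell = +0.34 − (−0.29) = +0.63 V; the balanced reaction transfers n = 2 electrons.
The reaction quotient is [Co^2+(aq)] / [Cu^2+(aq)] = 0.236; by Nernst, E = +0.63 − (0.0681/2)(−0.626) = +0.6513 V.
Finally ΔG = −nFE = −(2)(96500 C/mol)(+0.6513 V) = −126 kJ/mol.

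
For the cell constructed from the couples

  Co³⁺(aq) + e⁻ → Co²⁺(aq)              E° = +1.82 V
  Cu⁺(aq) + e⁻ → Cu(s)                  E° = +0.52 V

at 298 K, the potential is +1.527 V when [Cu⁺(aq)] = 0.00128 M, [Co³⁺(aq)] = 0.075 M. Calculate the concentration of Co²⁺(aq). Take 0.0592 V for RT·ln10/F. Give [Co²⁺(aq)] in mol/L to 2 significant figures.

0.0086 M

With Co³⁺/Co²⁺ at the cathode and Cu⁺/Cu at the anode, E°cell = +1.82 − (+0.52) = +1.30 V (n = 1).
Rearranging E = E° − (0.0592/n)·log Q gives log Q = 1(+1.30 − (+1.527))/0.0592 = −3.834.
For Co³⁺(aq) + Cu(s) → Co²⁺(aq) + Cu⁺(aq), the reaction quotient is Q = ([Co²⁺(aq)]·[Cu⁺(aq)]) / [Co³⁺(aq)].
Substituting the known concentrations and solving, log [Co²⁺(aq)] = −2.066 and [Co²⁺(aq)] = 0.0086 M.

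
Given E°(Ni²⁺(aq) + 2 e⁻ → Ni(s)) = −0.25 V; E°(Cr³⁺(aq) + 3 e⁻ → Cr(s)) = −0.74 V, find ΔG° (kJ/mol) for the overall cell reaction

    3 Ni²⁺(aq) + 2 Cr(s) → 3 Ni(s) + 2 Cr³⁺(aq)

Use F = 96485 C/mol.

−284 kJ/mol

In the reaction as written Ni²⁺(aq) is reduced, so the Ni²⁺/Ni couple is the cathode and Cr³⁺/Cr is the anode.
E°cell = −0.25 − (−0.74) = +0.49 V; balancing electrons gives n = 6.
ΔG° = −nFE°cell = −(6)(96485)(+0.49) J/mol = −284 kJ/mol.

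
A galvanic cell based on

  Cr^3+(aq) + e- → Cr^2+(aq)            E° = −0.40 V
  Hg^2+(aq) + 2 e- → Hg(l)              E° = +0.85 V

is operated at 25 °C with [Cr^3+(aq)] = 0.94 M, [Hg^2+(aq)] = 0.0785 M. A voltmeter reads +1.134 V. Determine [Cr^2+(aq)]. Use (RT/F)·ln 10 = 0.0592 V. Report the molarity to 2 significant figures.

0.037 M

The Hg²⁺/Hg couple has the larger reduction potential, so it is the cathode: E°cell = +0.85 − (−0.40) = +1.25 V and n = 2.
Since E = E° − (0.0592/n)·log Q, log Q = n(E° − E)/0.0592 = 3.919.
For Hg^2+(aq) + 2 Cr^2+(aq) → Hg(l) + 2 Cr^3+(aq), the reaction quotient is Q = [Cr^3+(aq)]^2 / ([Hg^2+(aq)]·[Cr^2+(aq)]^2).
Substituting the known concentrations and solving, log [Cr^2+(aq)] = −1.434 and [Cr^2+(aq)] = 0.037 M.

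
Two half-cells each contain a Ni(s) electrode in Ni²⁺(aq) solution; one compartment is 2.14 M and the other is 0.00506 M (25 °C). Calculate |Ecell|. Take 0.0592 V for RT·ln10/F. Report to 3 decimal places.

0.078 V

For a concentration cell E°cell = 0, since both electrodes use the same couple.
The compartment with the higher Ni²⁺(aq) concentration (2.14 M) acts as the cathode; ions are reduced there and produced at the dilute (0.00506 M) anode.
With n = 2, Ecell = −(0.0592/2)·log([dilute]/[conc]) = −(0.0592/2)·log(0.00506/2.14) = +0.078 V.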